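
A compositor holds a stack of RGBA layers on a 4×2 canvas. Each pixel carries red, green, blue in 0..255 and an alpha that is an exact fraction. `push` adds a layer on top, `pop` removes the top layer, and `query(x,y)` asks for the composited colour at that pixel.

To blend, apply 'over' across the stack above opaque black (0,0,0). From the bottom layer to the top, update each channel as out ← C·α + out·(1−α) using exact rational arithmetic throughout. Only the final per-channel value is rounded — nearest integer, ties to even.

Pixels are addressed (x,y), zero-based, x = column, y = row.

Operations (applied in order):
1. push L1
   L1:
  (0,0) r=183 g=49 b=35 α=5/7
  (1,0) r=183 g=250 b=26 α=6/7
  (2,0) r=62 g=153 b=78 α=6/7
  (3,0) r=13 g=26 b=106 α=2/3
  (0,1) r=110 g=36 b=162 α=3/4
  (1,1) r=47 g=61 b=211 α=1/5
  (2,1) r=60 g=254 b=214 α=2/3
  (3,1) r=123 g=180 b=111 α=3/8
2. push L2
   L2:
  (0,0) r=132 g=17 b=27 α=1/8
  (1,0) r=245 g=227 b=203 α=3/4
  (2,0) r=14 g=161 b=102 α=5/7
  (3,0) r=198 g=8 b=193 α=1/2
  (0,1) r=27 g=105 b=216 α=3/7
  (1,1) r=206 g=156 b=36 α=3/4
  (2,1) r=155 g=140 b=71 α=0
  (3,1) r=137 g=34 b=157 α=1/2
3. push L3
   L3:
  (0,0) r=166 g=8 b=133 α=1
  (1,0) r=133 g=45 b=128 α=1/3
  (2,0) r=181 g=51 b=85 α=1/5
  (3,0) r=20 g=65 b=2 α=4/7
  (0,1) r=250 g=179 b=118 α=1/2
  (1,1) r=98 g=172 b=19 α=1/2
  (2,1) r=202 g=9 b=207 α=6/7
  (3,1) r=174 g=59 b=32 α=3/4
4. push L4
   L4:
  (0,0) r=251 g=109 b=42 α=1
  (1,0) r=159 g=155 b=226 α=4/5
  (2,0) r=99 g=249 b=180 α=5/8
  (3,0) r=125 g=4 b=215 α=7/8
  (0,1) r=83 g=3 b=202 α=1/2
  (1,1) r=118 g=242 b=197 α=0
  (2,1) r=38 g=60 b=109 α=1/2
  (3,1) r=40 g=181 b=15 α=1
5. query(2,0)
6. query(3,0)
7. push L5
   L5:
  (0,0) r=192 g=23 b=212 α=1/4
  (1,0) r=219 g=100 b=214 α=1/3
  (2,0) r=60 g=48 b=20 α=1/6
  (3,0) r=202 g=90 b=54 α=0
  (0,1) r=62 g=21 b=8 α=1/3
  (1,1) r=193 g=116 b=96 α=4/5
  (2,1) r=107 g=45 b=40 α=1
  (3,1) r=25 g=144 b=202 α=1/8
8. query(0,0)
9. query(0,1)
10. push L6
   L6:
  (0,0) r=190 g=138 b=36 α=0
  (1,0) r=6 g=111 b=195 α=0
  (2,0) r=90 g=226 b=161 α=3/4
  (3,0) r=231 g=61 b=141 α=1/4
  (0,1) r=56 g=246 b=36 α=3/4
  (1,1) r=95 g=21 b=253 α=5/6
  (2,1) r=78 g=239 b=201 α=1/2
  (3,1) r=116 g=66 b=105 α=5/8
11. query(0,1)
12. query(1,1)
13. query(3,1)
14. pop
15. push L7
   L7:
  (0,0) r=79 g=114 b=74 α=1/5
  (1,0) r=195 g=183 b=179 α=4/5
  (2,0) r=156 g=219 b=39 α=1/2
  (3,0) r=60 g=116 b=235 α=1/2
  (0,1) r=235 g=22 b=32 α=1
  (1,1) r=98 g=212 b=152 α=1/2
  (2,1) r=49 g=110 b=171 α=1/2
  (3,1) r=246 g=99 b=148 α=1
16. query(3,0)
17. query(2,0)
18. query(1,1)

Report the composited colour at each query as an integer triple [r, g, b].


query (2,0) [L1,L2,L3,L4] — begin 0,0,0
+L1 (α=6/7) → [372/7, 918/7, 468/7]
+L2 (α=5/7) → [1234/49, 7471/49, 4506/49]
+L3 (α=1/5) → [2761/49, 32383/245, 22189/245]
+L4 (α=5/8) → [16269/196, 201087/980, 287067/1960]
→ [83, 205, 146]

at x=3,y=0 over L1,L2,L3,L4:
L1 α=2/3: [26/3, 52/3, 212/3]
L2 α=1/2: [310/3, 38/3, 791/6]
L3 α=4/7: [390/7, 298/7, 807/14]
L4 α=7/8: [6515/56, 247/28, 21877/112]
rounded: [116, 9, 195]

at x=0,y=0 over L1,L2,L3,L4,L5:
+L1 (α=5/7) → [915/7, 35, 25]
+L2 (α=1/8) → [1047/8, 131/4, 101/4]
+L3 (α=1) → [166, 8, 133]
+L4 (α=1) → [251, 109, 42]
+L5 (α=1/4) → [945/4, 175/2, 169/2]
rounded: [236, 88, 84]

(0,1) stack=L1,L2,L3,L4,L5; from [0,0,0]:
+L1 (α=3/4) → [165/2, 27, 243/2]
+L2 (α=3/7) → [411/7, 423/7, 162]
+L3 (α=1/2) → [2161/14, 838/7, 140]
+L4 (α=1/2) → [3323/28, 859/14, 171]
+L5 (α=1/3) → [1397/14, 1006/21, 350/3]
rounded: [100, 48, 117]

at x=0,y=1 over L1,L2,L3,L4,L5,L6:
after L1 α=3/4: [165/2, 27, 243/2]
after L2 α=3/7: [411/7, 423/7, 162]
after L3 α=1/2: [2161/14, 838/7, 140]
after L4 α=1/2: [3323/28, 859/14, 171]
after L5 α=1/3: [1397/14, 1006/21, 350/3]
after L6 α=3/4: [3749/56, 4126/21, 337/6]
→ [67, 196, 56]

at x=1,y=1 over L1,L2,L3,L4,L5,L6:
after L1 α=1/5: [47/5, 61/5, 211/5]
after L2 α=3/4: [3137/20, 2401/20, 751/20]
after L3 α=1/2: [5097/40, 5841/40, 1131/40]
after L4 α=0: [5097/40, 5841/40, 1131/40]
after L5 α=4/5: [35977/200, 24401/200, 16491/200]
after L6 α=5/6: [43659/400, 45401/1200, 269491/1200]
rounded: [109, 38, 225]

(3,1) stack=L1,L2,L3,L4,L5,L6; from [0,0,0]:
+L1 (α=3/8) → [369/8, 135/2, 333/8]
+L2 (α=1/2) → [1465/16, 203/4, 1589/16]
+L3 (α=3/4) → [9817/64, 911/16, 3125/64]
+L4 (α=1) → [40, 181, 15]
+L5 (α=1/8) → [305/8, 1411/8, 307/8]
+L6 (α=5/8) → [5555/64, 6873/64, 5121/64]
= [87, 107, 80]

(3,0) stack=L1,L2,L3,L4,L5,L7; from [0,0,0]:
L1 α=2/3: [26/3, 52/3, 212/3]
L2 α=1/2: [310/3, 38/3, 791/6]
L3 α=4/7: [390/7, 298/7, 807/14]
L4 α=7/8: [6515/56, 247/28, 21877/112]
L5 α=0: [6515/56, 247/28, 21877/112]
L7 α=1/2: [9875/112, 3495/56, 48197/224]
→ [88, 62, 215]

(2,0) stack=L1,L2,L3,L4,L5,L7; from [0,0,0]:
after L1 α=6/7: [372/7, 918/7, 468/7]
after L2 α=5/7: [1234/49, 7471/49, 4506/49]
after L3 α=1/5: [2761/49, 32383/245, 22189/245]
after L4 α=5/8: [16269/196, 201087/980, 287067/1960]
after L5 α=1/6: [31035/392, 70165/392, 294907/2352]
after L7 α=1/2: [92187/784, 156013/784, 386635/4704]
rounded: [118, 199, 82]

at x=1,y=1 over L1,L2,L3,L4,L5,L7:
+L1 (α=1/5) → [47/5, 61/5, 211/5]
+L2 (α=3/4) → [3137/20, 2401/20, 751/20]
+L3 (α=1/2) → [5097/40, 5841/40, 1131/40]
+L4 (α=0) → [5097/40, 5841/40, 1131/40]
+L5 (α=4/5) → [35977/200, 24401/200, 16491/200]
+L7 (α=1/2) → [55577/400, 66801/400, 46891/400]
→ [139, 167, 117]


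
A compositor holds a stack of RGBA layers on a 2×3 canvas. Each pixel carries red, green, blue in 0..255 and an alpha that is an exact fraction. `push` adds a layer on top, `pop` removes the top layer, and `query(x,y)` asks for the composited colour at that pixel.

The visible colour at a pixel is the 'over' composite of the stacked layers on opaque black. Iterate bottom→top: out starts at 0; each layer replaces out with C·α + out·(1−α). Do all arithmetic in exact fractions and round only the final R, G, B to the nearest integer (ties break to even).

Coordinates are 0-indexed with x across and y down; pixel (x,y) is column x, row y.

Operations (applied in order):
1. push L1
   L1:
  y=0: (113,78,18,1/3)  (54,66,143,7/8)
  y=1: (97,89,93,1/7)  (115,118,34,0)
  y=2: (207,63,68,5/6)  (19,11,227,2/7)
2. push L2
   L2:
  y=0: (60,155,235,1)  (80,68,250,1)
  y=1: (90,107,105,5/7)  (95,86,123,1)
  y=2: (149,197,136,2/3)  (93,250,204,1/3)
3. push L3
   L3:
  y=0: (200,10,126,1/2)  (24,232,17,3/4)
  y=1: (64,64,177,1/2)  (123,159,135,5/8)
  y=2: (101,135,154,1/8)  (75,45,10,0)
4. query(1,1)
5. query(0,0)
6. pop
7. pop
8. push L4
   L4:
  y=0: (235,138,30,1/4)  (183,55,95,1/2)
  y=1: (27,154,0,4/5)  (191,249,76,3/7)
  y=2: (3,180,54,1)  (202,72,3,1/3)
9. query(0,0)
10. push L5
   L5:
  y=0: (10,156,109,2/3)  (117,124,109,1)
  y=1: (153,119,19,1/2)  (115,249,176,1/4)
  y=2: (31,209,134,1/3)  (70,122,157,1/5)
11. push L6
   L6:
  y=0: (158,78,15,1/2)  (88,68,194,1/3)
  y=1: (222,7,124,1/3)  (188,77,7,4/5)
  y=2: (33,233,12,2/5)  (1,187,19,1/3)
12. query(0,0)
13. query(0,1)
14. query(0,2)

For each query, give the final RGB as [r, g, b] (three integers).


query (1,1) [L1,L2,L3] — begin 0,0,0
+L1 (α=0) → [0, 0, 0]
+L2 (α=1) → [95, 86, 123]
+L3 (α=5/8) → [225/2, 1053/8, 261/2]
→ [112, 132, 130]

at x=0,y=0 over L1,L2,L3:
+L1 (α=1/3) → [113/3, 26, 6]
+L2 (α=1) → [60, 155, 235]
+L3 (α=1/2) → [130, 165/2, 361/2]
rounded: [130, 82, 180]

(0,0) stack=L1,L4; from [0,0,0]:
+L1 (α=1/3) → [113/3, 26, 6]
+L4 (α=1/4) → [87, 54, 12]
→ [87, 54, 12]

query (0,0) [L1,L4,L5,L6] — begin 0,0,0
L1 α=1/3: [113/3, 26, 6]
L4 α=1/4: [87, 54, 12]
L5 α=2/3: [107/3, 122, 230/3]
L6 α=1/2: [581/6, 100, 275/6]
rounded: [97, 100, 46]

at x=0,y=1 over L1,L4,L5,L6:
+L1 (α=1/7) → [97/7, 89/7, 93/7]
+L4 (α=4/5) → [853/35, 4401/35, 93/35]
+L5 (α=1/2) → [3104/35, 4283/35, 379/35]
+L6 (α=1/3) → [13978/105, 2937/35, 5098/105]
rounded: [133, 84, 49]

query (0,2) [L1,L4,L5,L6] — begin 0,0,0
after L1 α=5/6: [345/2, 105/2, 170/3]
after L4 α=1: [3, 180, 54]
after L5 α=1/3: [37/3, 569/3, 242/3]
after L6 α=2/5: [103/5, 207, 266/5]
→ [21, 207, 53]


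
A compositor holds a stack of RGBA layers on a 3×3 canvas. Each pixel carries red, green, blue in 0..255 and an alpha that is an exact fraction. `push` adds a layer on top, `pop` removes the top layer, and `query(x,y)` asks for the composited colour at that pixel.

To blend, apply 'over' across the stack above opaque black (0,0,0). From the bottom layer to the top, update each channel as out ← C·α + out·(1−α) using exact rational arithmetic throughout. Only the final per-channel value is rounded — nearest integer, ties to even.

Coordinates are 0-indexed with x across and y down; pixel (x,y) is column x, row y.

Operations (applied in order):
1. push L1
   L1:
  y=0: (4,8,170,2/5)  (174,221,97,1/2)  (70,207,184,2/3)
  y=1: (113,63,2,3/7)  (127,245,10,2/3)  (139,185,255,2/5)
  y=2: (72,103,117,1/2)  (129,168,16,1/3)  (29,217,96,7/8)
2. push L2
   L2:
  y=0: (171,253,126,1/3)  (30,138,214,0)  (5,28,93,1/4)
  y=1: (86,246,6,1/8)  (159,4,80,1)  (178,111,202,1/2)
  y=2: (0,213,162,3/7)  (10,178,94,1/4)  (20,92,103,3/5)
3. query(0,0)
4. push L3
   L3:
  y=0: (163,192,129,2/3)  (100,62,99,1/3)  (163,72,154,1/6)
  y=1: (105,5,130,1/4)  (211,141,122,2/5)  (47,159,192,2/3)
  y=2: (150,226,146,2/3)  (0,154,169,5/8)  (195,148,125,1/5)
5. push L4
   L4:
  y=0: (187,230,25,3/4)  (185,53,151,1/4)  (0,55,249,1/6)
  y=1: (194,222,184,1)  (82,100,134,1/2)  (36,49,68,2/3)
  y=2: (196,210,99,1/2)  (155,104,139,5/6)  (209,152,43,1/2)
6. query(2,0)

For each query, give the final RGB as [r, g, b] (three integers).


at x=0,y=0 over L1,L2:
L1 α=2/5: [8/5, 16/5, 68]
L2 α=1/3: [871/15, 1297/15, 262/3]
= [58, 86, 87]

at x=2,y=0 over L1,L2,L3,L4:
after L1 α=2/3: [140/3, 138, 368/3]
after L2 α=1/4: [145/4, 221/2, 461/4]
after L3 α=1/6: [459/8, 1249/12, 2921/24]
after L4 α=1/6: [765/16, 6905/72, 20581/144]
= [48, 96, 143]


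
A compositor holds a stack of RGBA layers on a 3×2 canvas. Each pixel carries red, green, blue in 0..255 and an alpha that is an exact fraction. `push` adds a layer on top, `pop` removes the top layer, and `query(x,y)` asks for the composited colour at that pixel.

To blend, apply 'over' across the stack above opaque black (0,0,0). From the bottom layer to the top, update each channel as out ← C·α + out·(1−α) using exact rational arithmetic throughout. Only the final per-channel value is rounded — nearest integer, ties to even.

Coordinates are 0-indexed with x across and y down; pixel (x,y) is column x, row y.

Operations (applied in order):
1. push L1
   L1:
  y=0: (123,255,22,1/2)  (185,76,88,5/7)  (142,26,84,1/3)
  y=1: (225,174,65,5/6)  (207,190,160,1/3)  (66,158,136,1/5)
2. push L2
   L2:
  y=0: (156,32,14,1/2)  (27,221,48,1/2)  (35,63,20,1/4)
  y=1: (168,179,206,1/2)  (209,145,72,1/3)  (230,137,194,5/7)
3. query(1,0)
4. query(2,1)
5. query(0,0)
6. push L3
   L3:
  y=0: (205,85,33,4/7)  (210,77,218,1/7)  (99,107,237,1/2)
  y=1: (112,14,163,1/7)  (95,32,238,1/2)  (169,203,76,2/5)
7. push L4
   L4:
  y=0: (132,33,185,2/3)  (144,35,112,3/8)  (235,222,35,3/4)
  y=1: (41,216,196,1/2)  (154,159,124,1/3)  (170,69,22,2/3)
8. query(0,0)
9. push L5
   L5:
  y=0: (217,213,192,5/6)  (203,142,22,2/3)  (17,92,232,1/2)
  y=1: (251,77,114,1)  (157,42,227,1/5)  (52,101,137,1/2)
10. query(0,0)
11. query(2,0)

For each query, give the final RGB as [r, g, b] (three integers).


at x=1,y=0 over L1,L2:
+L1 (α=5/7) → [925/7, 380/7, 440/7]
+L2 (α=1/2) → [557/7, 1927/14, 388/7]
rounded: [80, 138, 55]

at x=2,y=1 over L1,L2:
+L1 (α=1/5) → [66/5, 158/5, 136/5]
+L2 (α=5/7) → [5882/35, 3741/35, 5122/35]
rounded: [168, 107, 146]

at x=0,y=0 over L1,L2:
+L1 (α=1/2) → [123/2, 255/2, 11]
+L2 (α=1/2) → [435/4, 319/4, 25/2]
→ [109, 80, 12]

at x=0,y=0 over L1,L2,L3,L4:
L1 α=1/2: [123/2, 255/2, 11]
L2 α=1/2: [435/4, 319/4, 25/2]
L3 α=4/7: [655/4, 331/4, 339/14]
L4 α=2/3: [1711/12, 595/12, 5519/42]
rounded: [143, 50, 131]

at x=0,y=0 over L1,L2,L3,L4,L5:
L1 α=1/2: [123/2, 255/2, 11]
L2 α=1/2: [435/4, 319/4, 25/2]
L3 α=4/7: [655/4, 331/4, 339/14]
L4 α=2/3: [1711/12, 595/12, 5519/42]
L5 α=5/6: [14731/72, 13375/72, 45839/252]
rounded: [205, 186, 182]

(2,0) stack=L1,L2,L3,L4,L5; from [0,0,0]:
after L1 α=1/3: [142/3, 26/3, 28]
after L2 α=1/4: [177/4, 89/4, 26]
after L3 α=1/2: [573/8, 517/8, 263/2]
after L4 α=3/4: [6213/32, 5845/32, 473/8]
after L5 α=1/2: [6757/64, 8789/64, 2329/16]
→ [106, 137, 146]


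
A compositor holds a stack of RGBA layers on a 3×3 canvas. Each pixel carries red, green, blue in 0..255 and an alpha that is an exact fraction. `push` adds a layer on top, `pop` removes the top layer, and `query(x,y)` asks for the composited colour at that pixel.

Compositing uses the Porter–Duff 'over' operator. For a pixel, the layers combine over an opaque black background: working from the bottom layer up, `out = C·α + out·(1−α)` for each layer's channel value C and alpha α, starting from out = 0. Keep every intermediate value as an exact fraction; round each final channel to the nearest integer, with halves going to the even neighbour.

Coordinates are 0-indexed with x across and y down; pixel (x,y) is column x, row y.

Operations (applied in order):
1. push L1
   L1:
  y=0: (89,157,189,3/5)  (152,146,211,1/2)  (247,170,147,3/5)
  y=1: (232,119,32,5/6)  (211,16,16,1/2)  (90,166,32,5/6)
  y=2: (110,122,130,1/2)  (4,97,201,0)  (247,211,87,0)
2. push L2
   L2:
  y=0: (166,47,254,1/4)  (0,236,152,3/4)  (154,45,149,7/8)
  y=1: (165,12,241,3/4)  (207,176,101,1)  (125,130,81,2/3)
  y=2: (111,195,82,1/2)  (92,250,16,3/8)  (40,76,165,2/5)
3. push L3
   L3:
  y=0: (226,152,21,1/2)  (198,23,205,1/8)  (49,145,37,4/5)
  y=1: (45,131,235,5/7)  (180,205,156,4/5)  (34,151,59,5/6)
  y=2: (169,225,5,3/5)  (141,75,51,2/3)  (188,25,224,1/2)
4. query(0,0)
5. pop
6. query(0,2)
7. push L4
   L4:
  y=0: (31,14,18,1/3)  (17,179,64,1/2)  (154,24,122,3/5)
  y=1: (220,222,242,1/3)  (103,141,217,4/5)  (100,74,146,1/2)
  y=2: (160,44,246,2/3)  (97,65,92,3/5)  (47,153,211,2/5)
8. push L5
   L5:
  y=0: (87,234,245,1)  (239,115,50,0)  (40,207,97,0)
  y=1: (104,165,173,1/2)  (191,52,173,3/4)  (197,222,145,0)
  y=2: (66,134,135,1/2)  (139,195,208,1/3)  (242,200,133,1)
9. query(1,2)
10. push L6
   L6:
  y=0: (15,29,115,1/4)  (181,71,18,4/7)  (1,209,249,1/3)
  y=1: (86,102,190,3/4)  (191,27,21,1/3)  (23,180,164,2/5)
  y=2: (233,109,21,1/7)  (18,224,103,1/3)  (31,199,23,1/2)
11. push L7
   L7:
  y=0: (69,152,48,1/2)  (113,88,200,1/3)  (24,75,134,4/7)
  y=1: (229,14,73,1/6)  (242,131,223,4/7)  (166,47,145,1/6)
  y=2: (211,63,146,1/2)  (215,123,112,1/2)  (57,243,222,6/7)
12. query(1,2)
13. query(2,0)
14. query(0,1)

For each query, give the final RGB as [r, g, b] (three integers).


query (0,0) [L1,L2,L3] — begin 0,0,0
L1 α=3/5: [267/5, 471/5, 567/5]
L2 α=1/4: [1631/20, 412/5, 2971/20]
L3 α=1/2: [6151/40, 586/5, 3391/40]
= [154, 117, 85]

at x=0,y=2 over L1,L2:
after L1 α=1/2: [55, 61, 65]
after L2 α=1/2: [83, 128, 147/2]
→ [83, 128, 74]

at x=1,y=2 over L1,L2,L4,L5:
L1 α=0: [0, 0, 0]
L2 α=3/8: [69/2, 375/4, 6]
L4 α=3/5: [72, 153/2, 288/5]
L5 α=1/3: [283/3, 116, 1616/15]
→ [94, 116, 108]

query (1,2) [L1,L2,L4,L5,L6,L7] — begin 0,0,0
after L1 α=0: [0, 0, 0]
after L2 α=3/8: [69/2, 375/4, 6]
after L4 α=3/5: [72, 153/2, 288/5]
after L5 α=1/3: [283/3, 116, 1616/15]
after L6 α=1/3: [620/9, 152, 4777/45]
after L7 α=1/2: [2555/18, 275/2, 9817/90]
= [142, 138, 109]

at x=2,y=0 over L1,L2,L4,L5,L6,L7:
after L1 α=3/5: [741/5, 102, 441/5]
after L2 α=7/8: [6131/40, 417/8, 707/5]
after L4 α=3/5: [15371/100, 141/4, 3244/25]
after L5 α=0: [15371/100, 141/4, 3244/25]
after L6 α=1/3: [15421/150, 559/6, 12713/75]
after L7 α=4/7: [20221/350, 1159/14, 26113/175]
rounded: [58, 83, 149]

(0,1) stack=L1,L2,L4,L5,L6,L7; from [0,0,0]:
L1 α=5/6: [580/3, 595/6, 80/3]
L2 α=3/4: [2065/12, 811/24, 2249/12]
L4 α=1/3: [3385/18, 3475/36, 3701/18]
L5 α=1/2: [5257/36, 9415/72, 6815/36]
L6 α=3/4: [14545/144, 31447/288, 27335/144]
L7 α=1/6: [105701/864, 161267/1728, 147187/864]
rounded: [122, 93, 170]


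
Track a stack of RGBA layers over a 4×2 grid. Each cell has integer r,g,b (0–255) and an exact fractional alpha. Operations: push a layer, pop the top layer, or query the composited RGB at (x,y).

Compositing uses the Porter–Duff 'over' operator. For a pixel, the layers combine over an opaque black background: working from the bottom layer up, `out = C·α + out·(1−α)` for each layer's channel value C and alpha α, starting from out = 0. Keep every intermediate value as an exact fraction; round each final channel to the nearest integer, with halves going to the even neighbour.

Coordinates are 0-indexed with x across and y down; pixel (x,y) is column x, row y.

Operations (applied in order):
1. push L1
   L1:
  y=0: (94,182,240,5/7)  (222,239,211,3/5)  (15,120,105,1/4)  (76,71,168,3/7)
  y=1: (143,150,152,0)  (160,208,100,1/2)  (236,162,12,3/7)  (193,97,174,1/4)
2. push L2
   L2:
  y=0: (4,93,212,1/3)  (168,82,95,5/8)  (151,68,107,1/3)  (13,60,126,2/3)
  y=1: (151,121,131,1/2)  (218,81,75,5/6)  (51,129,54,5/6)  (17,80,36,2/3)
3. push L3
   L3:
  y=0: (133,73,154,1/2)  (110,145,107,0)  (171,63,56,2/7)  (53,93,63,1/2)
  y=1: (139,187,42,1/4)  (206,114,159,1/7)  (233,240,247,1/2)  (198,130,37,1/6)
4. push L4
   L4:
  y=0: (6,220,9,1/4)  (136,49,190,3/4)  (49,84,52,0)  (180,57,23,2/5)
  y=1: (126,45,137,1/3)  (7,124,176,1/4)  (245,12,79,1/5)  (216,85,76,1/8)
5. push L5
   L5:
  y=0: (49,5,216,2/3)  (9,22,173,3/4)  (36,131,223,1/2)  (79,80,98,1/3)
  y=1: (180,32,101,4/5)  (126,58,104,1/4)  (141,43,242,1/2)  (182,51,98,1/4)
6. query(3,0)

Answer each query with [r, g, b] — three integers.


(3,0) stack=L1,L2,L3,L4,L5; from [0,0,0]:
L1 α=3/7: [228/7, 213/7, 72]
L2 α=2/3: [410/21, 351/7, 108]
L3 α=1/2: [1523/42, 501/7, 171/2]
L4 α=2/5: [6563/70, 2301/35, 121/2]
L5 α=1/3: [9328/105, 7402/105, 73]
rounded: [89, 70, 73]


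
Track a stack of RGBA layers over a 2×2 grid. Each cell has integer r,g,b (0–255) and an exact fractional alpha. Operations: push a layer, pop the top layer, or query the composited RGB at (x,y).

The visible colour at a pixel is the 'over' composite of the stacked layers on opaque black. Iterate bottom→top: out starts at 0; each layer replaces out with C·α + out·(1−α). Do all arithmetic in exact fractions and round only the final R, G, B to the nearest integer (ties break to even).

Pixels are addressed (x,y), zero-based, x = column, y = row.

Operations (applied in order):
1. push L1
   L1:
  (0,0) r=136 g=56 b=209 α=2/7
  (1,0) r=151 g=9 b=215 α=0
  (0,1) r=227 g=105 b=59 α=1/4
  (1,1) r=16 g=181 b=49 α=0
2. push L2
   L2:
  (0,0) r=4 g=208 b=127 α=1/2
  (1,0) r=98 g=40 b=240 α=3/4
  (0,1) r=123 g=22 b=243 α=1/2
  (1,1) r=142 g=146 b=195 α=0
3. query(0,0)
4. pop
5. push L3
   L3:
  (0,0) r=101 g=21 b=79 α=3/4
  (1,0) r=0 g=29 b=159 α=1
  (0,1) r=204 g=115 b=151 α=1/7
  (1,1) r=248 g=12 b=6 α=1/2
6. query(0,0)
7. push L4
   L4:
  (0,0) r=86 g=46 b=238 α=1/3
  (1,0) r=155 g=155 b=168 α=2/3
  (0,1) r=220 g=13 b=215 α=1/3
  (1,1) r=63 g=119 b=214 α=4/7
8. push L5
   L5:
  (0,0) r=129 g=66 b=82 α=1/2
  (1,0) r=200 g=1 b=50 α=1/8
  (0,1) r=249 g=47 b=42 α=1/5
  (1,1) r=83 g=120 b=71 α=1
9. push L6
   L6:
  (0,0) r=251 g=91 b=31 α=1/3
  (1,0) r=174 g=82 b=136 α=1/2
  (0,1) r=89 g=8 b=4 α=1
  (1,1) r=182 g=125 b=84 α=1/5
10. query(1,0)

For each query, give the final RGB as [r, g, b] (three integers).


(0,0) stack=L1,L2; from [0,0,0]:
L1 α=2/7: [272/7, 16, 418/7]
L2 α=1/2: [150/7, 112, 1307/14]
→ [21, 112, 93]

query (0,0) [L1,L3] — begin 0,0,0
+L1 (α=2/7) → [272/7, 16, 418/7]
+L3 (α=3/4) → [2393/28, 79/4, 2077/28]
→ [85, 20, 74]

(1,0) stack=L1,L3,L4,L5,L6; from [0,0,0]:
after L1 α=0: [0, 0, 0]
after L3 α=1: [0, 29, 159]
after L4 α=2/3: [310/3, 113, 165]
after L5 α=1/8: [1385/12, 99, 1205/8]
after L6 α=1/2: [3473/24, 181/2, 2293/16]
rounded: [145, 90, 143]


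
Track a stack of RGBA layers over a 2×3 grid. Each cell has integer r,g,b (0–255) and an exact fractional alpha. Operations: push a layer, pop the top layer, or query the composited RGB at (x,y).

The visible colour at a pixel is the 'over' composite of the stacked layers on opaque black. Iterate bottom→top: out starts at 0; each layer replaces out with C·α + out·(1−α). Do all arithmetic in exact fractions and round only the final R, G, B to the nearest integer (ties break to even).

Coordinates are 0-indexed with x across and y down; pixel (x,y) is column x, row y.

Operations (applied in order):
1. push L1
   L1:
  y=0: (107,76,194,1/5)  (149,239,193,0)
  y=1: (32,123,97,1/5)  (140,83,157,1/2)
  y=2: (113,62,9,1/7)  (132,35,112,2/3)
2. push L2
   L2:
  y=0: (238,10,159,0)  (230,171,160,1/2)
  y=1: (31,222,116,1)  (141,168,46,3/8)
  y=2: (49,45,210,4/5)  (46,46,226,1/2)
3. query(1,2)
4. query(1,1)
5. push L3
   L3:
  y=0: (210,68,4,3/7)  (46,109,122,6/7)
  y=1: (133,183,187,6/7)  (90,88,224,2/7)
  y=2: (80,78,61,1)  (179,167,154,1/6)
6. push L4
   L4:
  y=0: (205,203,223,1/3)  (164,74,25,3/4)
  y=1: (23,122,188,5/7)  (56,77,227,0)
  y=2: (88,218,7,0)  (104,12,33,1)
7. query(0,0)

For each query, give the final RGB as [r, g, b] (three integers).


(1,2) stack=L1,L2; from [0,0,0]:
after L1 α=2/3: [88, 70/3, 224/3]
after L2 α=1/2: [67, 104/3, 451/3]
→ [67, 35, 150]

(1,1) stack=L1,L2; from [0,0,0]:
+L1 (α=1/2) → [70, 83/2, 157/2]
+L2 (α=3/8) → [773/8, 1423/16, 1061/16]
= [97, 89, 66]

query (0,0) [L1,L2,L3,L4] — begin 0,0,0
+L1 (α=1/5) → [107/5, 76/5, 194/5]
+L2 (α=0) → [107/5, 76/5, 194/5]
+L3 (α=3/7) → [3578/35, 1324/35, 836/35]
+L4 (α=1/3) → [4777/35, 3251/35, 3159/35]
→ [136, 93, 90]


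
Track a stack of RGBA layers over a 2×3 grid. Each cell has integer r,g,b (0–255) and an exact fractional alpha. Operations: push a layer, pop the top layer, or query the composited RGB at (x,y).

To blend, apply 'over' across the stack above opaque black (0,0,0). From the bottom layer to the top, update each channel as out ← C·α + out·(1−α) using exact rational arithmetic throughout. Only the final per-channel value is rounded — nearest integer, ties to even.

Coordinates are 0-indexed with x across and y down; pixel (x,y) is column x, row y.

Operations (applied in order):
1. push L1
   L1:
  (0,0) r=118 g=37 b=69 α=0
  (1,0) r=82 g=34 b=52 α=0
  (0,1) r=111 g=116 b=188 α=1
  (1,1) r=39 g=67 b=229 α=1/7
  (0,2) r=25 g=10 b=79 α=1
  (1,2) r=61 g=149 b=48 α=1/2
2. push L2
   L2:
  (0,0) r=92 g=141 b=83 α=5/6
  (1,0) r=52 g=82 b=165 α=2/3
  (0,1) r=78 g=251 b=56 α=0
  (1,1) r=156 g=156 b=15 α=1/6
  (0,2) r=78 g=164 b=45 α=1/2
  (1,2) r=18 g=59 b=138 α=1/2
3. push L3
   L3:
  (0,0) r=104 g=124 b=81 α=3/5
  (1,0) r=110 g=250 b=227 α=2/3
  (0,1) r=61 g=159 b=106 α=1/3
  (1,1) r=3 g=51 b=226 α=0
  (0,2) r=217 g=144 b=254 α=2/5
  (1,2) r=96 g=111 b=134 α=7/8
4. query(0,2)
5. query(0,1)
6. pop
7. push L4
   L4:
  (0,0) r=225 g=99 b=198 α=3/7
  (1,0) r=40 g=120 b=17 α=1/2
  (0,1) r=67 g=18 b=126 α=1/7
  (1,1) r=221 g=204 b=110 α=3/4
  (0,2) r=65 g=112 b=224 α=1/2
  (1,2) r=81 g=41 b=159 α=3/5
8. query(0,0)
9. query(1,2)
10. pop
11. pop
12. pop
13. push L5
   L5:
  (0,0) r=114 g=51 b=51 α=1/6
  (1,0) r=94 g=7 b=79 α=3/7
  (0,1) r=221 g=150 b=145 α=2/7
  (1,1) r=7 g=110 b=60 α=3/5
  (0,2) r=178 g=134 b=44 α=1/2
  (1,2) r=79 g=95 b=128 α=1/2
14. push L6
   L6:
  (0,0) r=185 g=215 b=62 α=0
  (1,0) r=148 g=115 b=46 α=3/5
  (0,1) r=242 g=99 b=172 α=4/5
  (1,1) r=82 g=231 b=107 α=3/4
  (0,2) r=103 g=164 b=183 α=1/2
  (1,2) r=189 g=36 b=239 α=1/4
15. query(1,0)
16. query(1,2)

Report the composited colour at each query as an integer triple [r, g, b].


query (0,2) [L1,L2,L3] — begin 0,0,0
+L1 (α=1) → [25, 10, 79]
+L2 (α=1/2) → [103/2, 87, 62]
+L3 (α=2/5) → [1177/10, 549/5, 694/5]
→ [118, 110, 139]

at x=0,y=1 over L1,L2,L3:
L1 α=1: [111, 116, 188]
L2 α=0: [111, 116, 188]
L3 α=1/3: [283/3, 391/3, 482/3]
= [94, 130, 161]

query (0,0) [L1,L2,L4] — begin 0,0,0
after L1 α=0: [0, 0, 0]
after L2 α=5/6: [230/3, 235/2, 415/6]
after L4 α=3/7: [2945/21, 767/7, 2612/21]
rounded: [140, 110, 124]

(1,2) stack=L1,L2,L4; from [0,0,0]:
L1 α=1/2: [61/2, 149/2, 24]
L2 α=1/2: [97/4, 267/4, 81]
L4 α=3/5: [583/10, 513/10, 639/5]
→ [58, 51, 128]

at x=1,y=0 over L5,L6:
after L5 α=3/7: [282/7, 3, 237/7]
after L6 α=3/5: [3672/35, 351/5, 288/7]
= [105, 70, 41]

query (1,2) [L5,L6] — begin 0,0,0
L5 α=1/2: [79/2, 95/2, 64]
L6 α=1/4: [615/8, 357/8, 431/4]
rounded: [77, 45, 108]


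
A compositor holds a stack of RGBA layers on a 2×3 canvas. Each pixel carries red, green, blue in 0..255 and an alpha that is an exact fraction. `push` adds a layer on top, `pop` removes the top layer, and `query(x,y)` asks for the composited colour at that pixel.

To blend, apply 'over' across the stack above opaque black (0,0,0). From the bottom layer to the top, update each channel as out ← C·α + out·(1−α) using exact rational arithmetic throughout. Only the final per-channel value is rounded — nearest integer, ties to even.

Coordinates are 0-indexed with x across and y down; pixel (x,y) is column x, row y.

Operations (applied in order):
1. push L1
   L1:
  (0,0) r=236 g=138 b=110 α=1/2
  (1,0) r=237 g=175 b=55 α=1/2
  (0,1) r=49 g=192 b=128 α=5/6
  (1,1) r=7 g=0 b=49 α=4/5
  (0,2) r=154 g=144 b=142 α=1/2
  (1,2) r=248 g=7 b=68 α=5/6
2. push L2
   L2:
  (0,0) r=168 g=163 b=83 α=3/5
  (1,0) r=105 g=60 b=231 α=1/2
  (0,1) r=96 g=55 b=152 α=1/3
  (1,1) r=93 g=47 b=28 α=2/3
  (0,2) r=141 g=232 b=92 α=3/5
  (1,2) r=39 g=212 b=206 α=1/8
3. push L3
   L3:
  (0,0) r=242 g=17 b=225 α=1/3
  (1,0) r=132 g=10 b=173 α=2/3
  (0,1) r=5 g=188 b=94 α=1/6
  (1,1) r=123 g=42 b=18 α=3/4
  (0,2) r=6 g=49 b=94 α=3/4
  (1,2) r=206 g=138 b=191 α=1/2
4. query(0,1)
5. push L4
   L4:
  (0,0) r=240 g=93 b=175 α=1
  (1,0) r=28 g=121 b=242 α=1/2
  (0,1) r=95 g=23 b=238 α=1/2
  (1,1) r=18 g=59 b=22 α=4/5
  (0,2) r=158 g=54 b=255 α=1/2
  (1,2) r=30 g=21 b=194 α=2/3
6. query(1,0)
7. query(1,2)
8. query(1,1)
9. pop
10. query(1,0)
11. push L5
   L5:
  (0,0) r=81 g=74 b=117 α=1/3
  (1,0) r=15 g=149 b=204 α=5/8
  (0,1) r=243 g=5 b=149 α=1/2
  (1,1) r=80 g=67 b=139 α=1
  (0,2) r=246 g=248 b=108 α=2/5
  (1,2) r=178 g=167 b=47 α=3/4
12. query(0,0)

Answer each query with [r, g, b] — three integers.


query (0,1) [L1,L2,L3] — begin 0,0,0
after L1 α=5/6: [245/6, 160, 320/3]
after L2 α=1/3: [533/9, 125, 1096/9]
after L3 α=1/6: [1355/27, 271/2, 3163/27]
rounded: [50, 136, 117]

(1,0) stack=L1,L2,L3,L4; from [0,0,0]:
+L1 (α=1/2) → [237/2, 175/2, 55/2]
+L2 (α=1/2) → [447/4, 295/4, 517/4]
+L3 (α=2/3) → [501/4, 125/4, 1901/12]
+L4 (α=1/2) → [613/8, 609/8, 4805/24]
= [77, 76, 200]

query (1,2) [L1,L2,L3,L4] — begin 0,0,0
after L1 α=5/6: [620/3, 35/6, 170/3]
after L2 α=1/8: [4457/24, 1517/48, 226/3]
after L3 α=1/2: [9401/48, 8141/96, 799/6]
after L4 α=2/3: [12281/144, 12173/288, 3127/18]
= [85, 42, 174]

query (1,1) [L1,L2,L3,L4] — begin 0,0,0
after L1 α=4/5: [28/5, 0, 196/5]
after L2 α=2/3: [958/15, 94/3, 476/15]
after L3 α=3/4: [6493/60, 118/3, 643/30]
after L4 α=4/5: [10813/300, 826/15, 3283/150]
= [36, 55, 22]

at x=1,y=0 over L1,L2,L3:
after L1 α=1/2: [237/2, 175/2, 55/2]
after L2 α=1/2: [447/4, 295/4, 517/4]
after L3 α=2/3: [501/4, 125/4, 1901/12]
= [125, 31, 158]

(0,0) stack=L1,L2,L3,L5; from [0,0,0]:
+L1 (α=1/2) → [118, 69, 55]
+L2 (α=3/5) → [148, 627/5, 359/5]
+L3 (α=1/3) → [538/3, 1339/15, 1843/15]
+L5 (α=1/3) → [1319/9, 3788/45, 5441/45]
rounded: [147, 84, 121]


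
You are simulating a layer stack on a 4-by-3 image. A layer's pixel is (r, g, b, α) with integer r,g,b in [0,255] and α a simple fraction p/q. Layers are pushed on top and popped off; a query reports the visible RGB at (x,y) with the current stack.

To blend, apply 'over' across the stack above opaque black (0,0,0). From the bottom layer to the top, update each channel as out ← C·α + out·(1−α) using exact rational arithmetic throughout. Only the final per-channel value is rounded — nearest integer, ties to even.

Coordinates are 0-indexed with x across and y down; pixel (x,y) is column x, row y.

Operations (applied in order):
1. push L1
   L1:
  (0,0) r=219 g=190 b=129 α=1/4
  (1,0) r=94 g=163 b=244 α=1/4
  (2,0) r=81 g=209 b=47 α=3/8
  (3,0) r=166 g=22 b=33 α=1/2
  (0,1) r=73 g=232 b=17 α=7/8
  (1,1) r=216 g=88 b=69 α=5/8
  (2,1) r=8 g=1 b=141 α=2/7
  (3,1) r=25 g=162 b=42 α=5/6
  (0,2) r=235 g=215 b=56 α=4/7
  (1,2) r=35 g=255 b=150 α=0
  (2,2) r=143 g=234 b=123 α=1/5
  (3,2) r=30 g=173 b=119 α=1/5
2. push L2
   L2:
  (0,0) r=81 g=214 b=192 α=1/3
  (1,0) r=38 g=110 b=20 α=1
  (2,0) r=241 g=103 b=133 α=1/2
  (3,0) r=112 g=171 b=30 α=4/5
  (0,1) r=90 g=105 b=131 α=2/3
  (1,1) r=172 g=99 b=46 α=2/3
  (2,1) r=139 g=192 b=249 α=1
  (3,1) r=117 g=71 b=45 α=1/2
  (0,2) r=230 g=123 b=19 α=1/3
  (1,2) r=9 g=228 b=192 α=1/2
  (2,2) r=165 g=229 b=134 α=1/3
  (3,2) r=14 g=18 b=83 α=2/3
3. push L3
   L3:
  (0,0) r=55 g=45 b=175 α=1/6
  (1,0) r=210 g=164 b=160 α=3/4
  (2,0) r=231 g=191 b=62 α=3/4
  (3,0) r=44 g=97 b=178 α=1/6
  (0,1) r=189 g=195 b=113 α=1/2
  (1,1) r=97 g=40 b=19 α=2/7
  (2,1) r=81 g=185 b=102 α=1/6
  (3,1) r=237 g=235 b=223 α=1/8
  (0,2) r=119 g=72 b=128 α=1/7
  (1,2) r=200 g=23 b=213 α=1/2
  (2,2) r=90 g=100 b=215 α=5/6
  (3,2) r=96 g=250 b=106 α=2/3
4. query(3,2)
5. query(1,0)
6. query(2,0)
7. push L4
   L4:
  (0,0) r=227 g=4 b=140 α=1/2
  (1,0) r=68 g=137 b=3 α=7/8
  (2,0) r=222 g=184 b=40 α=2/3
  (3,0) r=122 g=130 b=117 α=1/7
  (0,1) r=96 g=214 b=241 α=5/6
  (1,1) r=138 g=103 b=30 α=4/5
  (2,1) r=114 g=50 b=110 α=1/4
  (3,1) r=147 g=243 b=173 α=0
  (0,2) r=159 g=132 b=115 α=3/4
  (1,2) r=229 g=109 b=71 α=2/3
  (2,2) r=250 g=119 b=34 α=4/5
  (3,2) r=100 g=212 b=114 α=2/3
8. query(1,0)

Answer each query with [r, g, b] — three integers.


at x=3,y=2 over L1,L2,L3:
+L1 (α=1/5) → [6, 173/5, 119/5]
+L2 (α=2/3) → [34/3, 353/15, 949/15]
+L3 (α=2/3) → [610/9, 7853/45, 4129/45]
= [68, 175, 92]

query (1,0) [L1,L2,L3] — begin 0,0,0
L1 α=1/4: [47/2, 163/4, 61]
L2 α=1: [38, 110, 20]
L3 α=3/4: [167, 301/2, 125]
rounded: [167, 150, 125]

at x=2,y=0 over L1,L2,L3:
L1 α=3/8: [243/8, 627/8, 141/8]
L2 α=1/2: [2171/16, 1451/16, 1205/16]
L3 α=3/4: [13259/64, 10619/64, 4181/64]
→ [207, 166, 65]

query (1,0) [L1,L2,L3,L4] — begin 0,0,0
after L1 α=1/4: [47/2, 163/4, 61]
after L2 α=1: [38, 110, 20]
after L3 α=3/4: [167, 301/2, 125]
after L4 α=7/8: [643/8, 2219/16, 73/4]
→ [80, 139, 18]


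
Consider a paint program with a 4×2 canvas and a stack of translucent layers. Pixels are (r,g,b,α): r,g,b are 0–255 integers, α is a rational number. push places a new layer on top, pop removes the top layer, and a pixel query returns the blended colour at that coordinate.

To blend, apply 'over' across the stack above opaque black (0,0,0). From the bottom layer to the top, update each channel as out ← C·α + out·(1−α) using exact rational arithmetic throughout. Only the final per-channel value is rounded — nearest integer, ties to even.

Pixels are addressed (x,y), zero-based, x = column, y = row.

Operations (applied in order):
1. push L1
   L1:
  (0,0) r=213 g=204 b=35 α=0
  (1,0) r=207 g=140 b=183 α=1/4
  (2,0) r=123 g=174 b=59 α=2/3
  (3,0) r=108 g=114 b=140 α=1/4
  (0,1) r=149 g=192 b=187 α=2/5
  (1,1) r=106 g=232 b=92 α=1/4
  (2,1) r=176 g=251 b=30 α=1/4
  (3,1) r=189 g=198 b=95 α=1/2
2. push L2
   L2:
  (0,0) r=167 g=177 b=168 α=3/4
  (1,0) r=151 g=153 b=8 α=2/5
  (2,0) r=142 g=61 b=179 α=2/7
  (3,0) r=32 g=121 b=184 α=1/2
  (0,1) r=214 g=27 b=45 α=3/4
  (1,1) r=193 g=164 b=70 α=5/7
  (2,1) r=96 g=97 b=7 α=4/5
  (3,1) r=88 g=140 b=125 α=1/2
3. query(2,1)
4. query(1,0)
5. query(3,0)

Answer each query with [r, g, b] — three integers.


query (2,1) [L1,L2] — begin 0,0,0
L1 α=1/4: [44, 251/4, 15/2]
L2 α=4/5: [428/5, 1803/20, 71/10]
= [86, 90, 7]

at x=1,y=0 over L1,L2:
after L1 α=1/4: [207/4, 35, 183/4]
after L2 α=2/5: [1829/20, 411/5, 613/20]
rounded: [91, 82, 31]

at x=3,y=0 over L1,L2:
after L1 α=1/4: [27, 57/2, 35]
after L2 α=1/2: [59/2, 299/4, 219/2]
→ [30, 75, 110]


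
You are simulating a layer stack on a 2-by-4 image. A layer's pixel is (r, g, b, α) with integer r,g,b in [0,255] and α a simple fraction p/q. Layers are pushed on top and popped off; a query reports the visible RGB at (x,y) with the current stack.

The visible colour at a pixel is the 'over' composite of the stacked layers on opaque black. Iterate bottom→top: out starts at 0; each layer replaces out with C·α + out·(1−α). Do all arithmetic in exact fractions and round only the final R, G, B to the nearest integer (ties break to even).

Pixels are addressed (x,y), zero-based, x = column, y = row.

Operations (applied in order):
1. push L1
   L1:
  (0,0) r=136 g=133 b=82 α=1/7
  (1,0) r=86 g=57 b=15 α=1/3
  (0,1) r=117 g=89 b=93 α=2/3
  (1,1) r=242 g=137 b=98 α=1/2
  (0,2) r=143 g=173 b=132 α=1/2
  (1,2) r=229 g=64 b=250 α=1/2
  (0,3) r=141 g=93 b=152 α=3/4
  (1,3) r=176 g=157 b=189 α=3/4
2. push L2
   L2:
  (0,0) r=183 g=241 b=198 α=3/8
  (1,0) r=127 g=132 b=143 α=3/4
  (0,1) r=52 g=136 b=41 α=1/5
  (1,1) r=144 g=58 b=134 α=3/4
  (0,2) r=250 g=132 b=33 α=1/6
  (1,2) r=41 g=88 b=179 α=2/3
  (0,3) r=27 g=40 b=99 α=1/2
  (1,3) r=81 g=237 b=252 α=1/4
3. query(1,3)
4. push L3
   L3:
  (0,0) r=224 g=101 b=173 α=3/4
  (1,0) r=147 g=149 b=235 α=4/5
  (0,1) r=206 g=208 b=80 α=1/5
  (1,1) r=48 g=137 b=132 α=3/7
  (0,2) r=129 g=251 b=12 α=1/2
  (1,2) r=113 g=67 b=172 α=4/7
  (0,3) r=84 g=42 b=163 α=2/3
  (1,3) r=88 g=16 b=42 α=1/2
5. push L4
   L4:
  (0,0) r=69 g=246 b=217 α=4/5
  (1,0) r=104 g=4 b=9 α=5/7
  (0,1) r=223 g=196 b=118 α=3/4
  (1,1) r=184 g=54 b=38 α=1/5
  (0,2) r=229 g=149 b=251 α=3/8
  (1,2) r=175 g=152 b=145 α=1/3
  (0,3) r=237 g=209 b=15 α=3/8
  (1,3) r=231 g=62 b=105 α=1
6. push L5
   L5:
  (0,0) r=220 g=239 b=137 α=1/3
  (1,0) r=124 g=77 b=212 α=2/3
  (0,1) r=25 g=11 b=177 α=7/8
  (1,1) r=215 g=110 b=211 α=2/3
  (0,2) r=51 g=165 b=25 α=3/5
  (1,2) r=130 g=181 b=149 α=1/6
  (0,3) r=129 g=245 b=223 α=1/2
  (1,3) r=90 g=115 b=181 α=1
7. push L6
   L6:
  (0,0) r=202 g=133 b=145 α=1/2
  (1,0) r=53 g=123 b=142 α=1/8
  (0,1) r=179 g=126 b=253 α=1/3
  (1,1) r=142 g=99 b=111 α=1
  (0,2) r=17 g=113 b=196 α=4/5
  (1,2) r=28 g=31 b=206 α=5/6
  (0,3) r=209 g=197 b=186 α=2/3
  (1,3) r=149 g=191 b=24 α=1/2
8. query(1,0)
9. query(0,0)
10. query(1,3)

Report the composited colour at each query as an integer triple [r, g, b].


query (1,3) [L1,L2] — begin 0,0,0
+L1 (α=3/4) → [132, 471/4, 567/4]
+L2 (α=1/4) → [477/4, 2361/16, 2709/16]
rounded: [119, 148, 169]

at x=1,y=0 over L1,L2,L3,L4,L5,L6:
+L1 (α=1/3) → [86/3, 19, 5]
+L2 (α=3/4) → [1229/12, 415/4, 217/2]
+L3 (α=4/5) → [1657/12, 2799/20, 2097/10]
+L4 (α=5/7) → [4777/42, 2999/70, 2322/35]
+L5 (α=2/3) → [15193/126, 4593/70, 17162/105]
+L6 (α=1/8) → [16147/144, 5823/80, 4823/30]
→ [112, 73, 161]

query (0,0) [L1,L2,L3,L4,L5,L6] — begin 0,0,0
after L1 α=1/7: [136/7, 19, 82/7]
after L2 α=3/8: [4523/56, 409/4, 571/7]
after L3 α=3/4: [42155/224, 1621/16, 1051/7]
after L4 α=4/5: [103979/1120, 3473/16, 7127/35]
after L5 α=1/3: [227179/1680, 1795/8, 19049/105]
after L6 α=1/2: [566539/3360, 2859/16, 17137/105]
= [169, 179, 163]

query (1,3) [L1,L2,L3,L4,L5,L6] — begin 0,0,0
L1 α=3/4: [132, 471/4, 567/4]
L2 α=1/4: [477/4, 2361/16, 2709/16]
L3 α=1/2: [829/8, 2617/32, 3381/32]
L4 α=1: [231, 62, 105]
L5 α=1: [90, 115, 181]
L6 α=1/2: [239/2, 153, 205/2]
rounded: [120, 153, 102]


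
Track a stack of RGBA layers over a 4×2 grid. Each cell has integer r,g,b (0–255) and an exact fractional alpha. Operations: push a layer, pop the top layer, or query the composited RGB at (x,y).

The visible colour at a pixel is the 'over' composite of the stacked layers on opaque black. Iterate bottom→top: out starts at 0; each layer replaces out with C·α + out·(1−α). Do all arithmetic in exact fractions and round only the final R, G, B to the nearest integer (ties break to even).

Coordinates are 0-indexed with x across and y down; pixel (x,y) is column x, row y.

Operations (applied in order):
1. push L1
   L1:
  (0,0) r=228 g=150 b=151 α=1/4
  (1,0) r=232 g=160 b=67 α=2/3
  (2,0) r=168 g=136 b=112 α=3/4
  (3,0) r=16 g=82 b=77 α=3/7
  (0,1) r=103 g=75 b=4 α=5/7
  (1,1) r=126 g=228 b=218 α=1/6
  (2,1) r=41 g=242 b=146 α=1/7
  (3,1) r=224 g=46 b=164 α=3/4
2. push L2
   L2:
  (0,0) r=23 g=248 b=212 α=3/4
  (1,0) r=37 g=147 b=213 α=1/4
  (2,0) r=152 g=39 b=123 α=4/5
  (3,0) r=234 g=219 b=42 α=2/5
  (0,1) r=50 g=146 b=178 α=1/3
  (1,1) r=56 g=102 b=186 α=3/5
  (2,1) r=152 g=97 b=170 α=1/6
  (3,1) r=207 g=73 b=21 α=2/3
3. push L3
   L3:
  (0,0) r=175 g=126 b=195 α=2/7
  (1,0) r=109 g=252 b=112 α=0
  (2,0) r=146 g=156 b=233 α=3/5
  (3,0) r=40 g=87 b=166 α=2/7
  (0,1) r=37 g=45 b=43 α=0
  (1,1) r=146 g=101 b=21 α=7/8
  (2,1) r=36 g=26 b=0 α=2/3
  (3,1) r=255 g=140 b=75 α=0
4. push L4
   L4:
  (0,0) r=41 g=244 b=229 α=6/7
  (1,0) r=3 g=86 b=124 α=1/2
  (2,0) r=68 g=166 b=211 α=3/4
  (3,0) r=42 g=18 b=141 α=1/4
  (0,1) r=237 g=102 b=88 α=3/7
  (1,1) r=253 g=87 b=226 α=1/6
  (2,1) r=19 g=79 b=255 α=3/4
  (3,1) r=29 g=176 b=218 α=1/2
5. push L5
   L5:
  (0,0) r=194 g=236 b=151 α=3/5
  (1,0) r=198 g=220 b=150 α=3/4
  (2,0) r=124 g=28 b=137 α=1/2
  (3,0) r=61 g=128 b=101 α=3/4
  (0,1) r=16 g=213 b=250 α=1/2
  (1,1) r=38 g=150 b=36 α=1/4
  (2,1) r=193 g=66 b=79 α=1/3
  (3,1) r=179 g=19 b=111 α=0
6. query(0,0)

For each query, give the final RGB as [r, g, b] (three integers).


query (0,0) [L1,L2,L3,L4,L5] — begin 0,0,0
after L1 α=1/4: [57, 75/2, 151/4]
after L2 α=3/4: [63/2, 1563/8, 2695/16]
after L3 α=2/7: [145/2, 9831/56, 19715/112]
after L4 α=6/7: [91/2, 91815/392, 173603/784]
after L5 α=3/5: [673/5, 230583/980, 351179/1960]
rounded: [135, 235, 179]


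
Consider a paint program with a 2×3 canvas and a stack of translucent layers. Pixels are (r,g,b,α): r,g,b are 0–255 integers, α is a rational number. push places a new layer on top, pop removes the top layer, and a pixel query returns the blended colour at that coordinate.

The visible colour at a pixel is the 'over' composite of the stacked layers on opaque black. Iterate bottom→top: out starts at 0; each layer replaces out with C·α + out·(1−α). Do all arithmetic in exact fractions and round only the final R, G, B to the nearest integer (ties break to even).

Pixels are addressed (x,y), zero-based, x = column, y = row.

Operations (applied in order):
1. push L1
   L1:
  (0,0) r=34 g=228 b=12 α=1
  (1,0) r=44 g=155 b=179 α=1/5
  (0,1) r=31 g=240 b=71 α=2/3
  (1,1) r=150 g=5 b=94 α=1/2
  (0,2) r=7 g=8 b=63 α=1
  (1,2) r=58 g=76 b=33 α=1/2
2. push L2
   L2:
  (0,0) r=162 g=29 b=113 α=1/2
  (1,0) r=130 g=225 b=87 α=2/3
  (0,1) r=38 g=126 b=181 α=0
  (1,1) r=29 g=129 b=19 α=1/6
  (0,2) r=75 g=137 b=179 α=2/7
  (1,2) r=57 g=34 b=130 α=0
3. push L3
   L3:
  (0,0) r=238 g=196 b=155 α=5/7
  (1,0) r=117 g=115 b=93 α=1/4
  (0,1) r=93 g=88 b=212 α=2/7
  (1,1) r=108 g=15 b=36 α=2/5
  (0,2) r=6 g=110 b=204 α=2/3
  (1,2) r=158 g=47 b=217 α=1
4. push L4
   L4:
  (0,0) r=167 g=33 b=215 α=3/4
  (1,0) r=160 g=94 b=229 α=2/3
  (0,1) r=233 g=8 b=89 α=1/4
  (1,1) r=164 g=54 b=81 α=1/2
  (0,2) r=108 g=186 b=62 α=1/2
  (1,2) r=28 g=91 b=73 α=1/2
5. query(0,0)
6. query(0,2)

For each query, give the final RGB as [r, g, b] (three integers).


query (0,0) [L1,L2,L3,L4] — begin 0,0,0
+L1 (α=1) → [34, 228, 12]
+L2 (α=1/2) → [98, 257/2, 125/2]
+L3 (α=5/7) → [198, 1237/7, 900/7]
+L4 (α=3/4) → [699/4, 965/14, 5415/28]
= [175, 69, 193]

query (0,2) [L1,L2,L3,L4] — begin 0,0,0
+L1 (α=1) → [7, 8, 63]
+L2 (α=2/7) → [185/7, 314/7, 673/7]
+L3 (α=2/3) → [269/21, 618/7, 3529/21]
+L4 (α=1/2) → [2537/42, 960/7, 4831/42]
= [60, 137, 115]


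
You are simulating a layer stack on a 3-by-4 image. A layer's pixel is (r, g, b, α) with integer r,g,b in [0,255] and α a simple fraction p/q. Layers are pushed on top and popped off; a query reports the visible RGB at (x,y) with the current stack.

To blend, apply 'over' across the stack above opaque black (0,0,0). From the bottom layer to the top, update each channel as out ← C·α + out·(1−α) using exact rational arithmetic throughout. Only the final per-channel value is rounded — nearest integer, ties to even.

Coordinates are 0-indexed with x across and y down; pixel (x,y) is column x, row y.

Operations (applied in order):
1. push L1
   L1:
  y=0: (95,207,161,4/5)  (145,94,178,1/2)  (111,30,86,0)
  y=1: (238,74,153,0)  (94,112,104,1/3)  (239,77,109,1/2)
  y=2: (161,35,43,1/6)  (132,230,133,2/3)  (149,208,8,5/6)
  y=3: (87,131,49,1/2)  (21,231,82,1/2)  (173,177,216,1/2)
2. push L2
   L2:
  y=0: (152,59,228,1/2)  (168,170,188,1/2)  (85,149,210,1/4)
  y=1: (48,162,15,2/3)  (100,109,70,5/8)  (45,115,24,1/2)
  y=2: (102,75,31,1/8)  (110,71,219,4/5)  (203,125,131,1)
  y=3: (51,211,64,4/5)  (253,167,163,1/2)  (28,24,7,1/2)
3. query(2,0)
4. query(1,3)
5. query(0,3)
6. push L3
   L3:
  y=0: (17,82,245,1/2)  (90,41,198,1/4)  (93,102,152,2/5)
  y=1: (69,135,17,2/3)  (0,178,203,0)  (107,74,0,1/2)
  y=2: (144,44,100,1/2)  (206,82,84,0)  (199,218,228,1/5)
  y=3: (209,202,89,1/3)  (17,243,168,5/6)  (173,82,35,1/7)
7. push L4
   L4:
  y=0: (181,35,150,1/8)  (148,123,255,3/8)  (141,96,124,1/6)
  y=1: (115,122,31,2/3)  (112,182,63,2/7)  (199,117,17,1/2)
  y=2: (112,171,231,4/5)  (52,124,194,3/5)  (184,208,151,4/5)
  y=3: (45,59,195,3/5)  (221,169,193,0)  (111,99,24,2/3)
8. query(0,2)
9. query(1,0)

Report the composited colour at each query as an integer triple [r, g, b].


(2,0) stack=L1,L2; from [0,0,0]:
L1 α=0: [0, 0, 0]
L2 α=1/4: [85/4, 149/4, 105/2]
rounded: [21, 37, 52]

(1,3) stack=L1,L2; from [0,0,0]:
L1 α=1/2: [21/2, 231/2, 41]
L2 α=1/2: [527/4, 565/4, 102]
= [132, 141, 102]

(0,3) stack=L1,L2; from [0,0,0]:
+L1 (α=1/2) → [87/2, 131/2, 49/2]
+L2 (α=4/5) → [99/2, 1819/10, 561/10]
= [50, 182, 56]

at x=0,y=2 over L1,L2,L3,L4:
+L1 (α=1/6) → [161/6, 35/6, 43/6]
+L2 (α=1/8) → [1739/48, 695/48, 487/48]
+L3 (α=1/2) → [8651/96, 2807/96, 5287/96]
+L4 (α=4/5) → [51659/480, 68471/480, 93991/480]
= [108, 143, 196]

query (1,0) [L1,L2,L3,L4] — begin 0,0,0
L1 α=1/2: [145/2, 47, 89]
L2 α=1/2: [481/4, 217/2, 277/2]
L3 α=1/4: [1803/16, 733/8, 1227/8]
L4 α=3/8: [16119/128, 6617/64, 12255/64]
= [126, 103, 191]
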